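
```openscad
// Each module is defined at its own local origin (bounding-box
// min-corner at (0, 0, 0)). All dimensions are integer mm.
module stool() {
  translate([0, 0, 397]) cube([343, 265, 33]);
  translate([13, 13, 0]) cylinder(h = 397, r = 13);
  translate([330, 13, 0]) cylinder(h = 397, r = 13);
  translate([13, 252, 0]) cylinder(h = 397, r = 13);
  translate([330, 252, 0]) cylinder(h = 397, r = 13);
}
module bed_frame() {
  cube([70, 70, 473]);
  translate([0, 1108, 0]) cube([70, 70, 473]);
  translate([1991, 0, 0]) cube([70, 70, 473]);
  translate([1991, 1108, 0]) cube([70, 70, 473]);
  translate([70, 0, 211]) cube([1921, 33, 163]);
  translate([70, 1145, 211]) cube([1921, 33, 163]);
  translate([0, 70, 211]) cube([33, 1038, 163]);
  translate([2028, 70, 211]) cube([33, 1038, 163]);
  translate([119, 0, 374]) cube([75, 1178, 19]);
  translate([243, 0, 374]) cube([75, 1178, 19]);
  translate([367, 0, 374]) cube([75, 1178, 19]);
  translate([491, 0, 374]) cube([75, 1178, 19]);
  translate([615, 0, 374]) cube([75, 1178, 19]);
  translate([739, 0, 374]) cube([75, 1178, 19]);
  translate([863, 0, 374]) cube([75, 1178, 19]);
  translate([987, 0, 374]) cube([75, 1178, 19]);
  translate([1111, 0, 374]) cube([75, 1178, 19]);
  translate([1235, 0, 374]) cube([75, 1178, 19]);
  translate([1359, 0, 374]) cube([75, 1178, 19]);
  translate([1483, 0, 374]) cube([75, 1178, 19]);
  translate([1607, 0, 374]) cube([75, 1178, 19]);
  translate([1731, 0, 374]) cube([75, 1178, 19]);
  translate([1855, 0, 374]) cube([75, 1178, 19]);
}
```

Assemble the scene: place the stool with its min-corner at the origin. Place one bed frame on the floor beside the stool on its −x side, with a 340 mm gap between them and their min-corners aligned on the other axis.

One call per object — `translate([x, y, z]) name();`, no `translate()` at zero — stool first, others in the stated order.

stool();
translate([-2401, 0, 0]) bed_frame();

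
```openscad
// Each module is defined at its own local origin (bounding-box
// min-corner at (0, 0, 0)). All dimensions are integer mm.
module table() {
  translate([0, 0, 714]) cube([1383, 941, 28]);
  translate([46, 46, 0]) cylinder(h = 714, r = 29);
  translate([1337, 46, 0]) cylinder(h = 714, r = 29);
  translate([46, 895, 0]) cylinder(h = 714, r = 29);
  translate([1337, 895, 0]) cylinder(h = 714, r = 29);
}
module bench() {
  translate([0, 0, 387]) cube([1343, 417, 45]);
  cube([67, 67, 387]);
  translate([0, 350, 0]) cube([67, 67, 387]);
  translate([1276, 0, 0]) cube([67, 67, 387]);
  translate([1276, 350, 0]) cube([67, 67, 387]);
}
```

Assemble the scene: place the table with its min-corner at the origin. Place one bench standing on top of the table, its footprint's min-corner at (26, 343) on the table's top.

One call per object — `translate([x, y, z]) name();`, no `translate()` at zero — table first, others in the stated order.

table();
translate([26, 343, 742]) bench();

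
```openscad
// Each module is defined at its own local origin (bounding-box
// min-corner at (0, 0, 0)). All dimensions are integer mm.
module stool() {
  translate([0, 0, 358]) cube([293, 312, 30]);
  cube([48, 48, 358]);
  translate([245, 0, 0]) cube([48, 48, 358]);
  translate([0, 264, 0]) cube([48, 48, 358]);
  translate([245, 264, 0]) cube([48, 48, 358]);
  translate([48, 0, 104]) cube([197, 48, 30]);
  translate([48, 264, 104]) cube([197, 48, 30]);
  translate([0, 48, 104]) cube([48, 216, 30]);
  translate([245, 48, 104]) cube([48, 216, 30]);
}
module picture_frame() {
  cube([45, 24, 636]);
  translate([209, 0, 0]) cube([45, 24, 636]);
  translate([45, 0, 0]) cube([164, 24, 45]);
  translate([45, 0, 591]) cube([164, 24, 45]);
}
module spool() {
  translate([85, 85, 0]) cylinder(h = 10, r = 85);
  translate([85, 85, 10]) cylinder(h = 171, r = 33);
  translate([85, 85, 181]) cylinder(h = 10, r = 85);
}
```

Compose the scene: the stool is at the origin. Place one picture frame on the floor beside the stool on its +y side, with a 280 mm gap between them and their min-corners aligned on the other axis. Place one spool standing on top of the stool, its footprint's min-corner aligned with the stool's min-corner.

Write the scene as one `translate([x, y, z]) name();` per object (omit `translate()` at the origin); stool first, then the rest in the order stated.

stool();
translate([0, 592, 0]) picture_frame();
translate([0, 0, 388]) spool();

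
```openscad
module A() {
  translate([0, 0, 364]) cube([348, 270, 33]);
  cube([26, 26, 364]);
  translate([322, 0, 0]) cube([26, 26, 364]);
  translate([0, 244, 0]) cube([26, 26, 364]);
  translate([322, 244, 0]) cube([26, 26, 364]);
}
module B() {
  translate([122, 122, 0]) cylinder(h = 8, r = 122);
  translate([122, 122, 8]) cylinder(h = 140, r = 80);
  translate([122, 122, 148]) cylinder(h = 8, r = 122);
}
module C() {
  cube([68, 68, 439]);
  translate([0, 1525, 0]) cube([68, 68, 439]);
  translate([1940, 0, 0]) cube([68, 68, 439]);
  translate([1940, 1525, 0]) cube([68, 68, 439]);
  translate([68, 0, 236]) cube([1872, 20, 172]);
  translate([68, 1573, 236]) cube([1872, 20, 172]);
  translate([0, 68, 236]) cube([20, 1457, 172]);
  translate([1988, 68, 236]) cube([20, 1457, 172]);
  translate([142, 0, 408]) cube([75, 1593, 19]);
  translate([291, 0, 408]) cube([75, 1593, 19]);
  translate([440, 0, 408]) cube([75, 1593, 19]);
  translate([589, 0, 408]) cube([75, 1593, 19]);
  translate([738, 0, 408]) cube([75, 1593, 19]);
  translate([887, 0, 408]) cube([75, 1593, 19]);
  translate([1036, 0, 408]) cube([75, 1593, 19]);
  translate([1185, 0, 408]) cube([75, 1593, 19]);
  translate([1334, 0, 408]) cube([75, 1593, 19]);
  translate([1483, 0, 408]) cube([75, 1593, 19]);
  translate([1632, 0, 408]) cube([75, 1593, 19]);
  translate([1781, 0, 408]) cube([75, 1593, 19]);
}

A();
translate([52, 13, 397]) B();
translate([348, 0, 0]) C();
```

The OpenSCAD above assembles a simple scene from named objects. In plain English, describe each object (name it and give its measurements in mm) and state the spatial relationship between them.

A is a four-legged stool. The seat is a 348×270×33 mm slab whose top surface is at z = 397 mm; four square legs, each 26×26 mm in cross-section, run from the floor (z = 0) to the underside of the seat, each flush with a corner of the seat.

B is a spool: two coaxial disc flanges of radius 122 mm and thickness 8 mm, joined by a core cylinder of radius 80 mm and height 140 mm. The lower flange rests on z = 0 and the three cylinders share a vertical axis.

C is a bed frame 2008 mm long (x) by 1593 mm wide (y). Four 68×68 mm corner posts, 439 mm tall, at the corners of the footprint. Four rails of 20 mm thickness and 172 mm height run between adjacent posts with their undersides at z = 236 mm, their outer faces flush with the outside of the frame (the two x-running rails run between the posts' inner faces; the two y-running rails run between the posts' inner faces). 12 slats, each 75 mm wide (x) and 19 mm thick, lie across the top of the two x-running rails, running the full 1593 mm width of the frame in y; the slats are evenly spaced along x between the inner faces of the end posts with equal gaps (rounded down to the nearest mm) at the −x end and between each pair — any rounding remainder accumulates at the +x end.

The spool is on top of the stool, centred. The bed frame is against the stool's +x side, with their −y faces flush.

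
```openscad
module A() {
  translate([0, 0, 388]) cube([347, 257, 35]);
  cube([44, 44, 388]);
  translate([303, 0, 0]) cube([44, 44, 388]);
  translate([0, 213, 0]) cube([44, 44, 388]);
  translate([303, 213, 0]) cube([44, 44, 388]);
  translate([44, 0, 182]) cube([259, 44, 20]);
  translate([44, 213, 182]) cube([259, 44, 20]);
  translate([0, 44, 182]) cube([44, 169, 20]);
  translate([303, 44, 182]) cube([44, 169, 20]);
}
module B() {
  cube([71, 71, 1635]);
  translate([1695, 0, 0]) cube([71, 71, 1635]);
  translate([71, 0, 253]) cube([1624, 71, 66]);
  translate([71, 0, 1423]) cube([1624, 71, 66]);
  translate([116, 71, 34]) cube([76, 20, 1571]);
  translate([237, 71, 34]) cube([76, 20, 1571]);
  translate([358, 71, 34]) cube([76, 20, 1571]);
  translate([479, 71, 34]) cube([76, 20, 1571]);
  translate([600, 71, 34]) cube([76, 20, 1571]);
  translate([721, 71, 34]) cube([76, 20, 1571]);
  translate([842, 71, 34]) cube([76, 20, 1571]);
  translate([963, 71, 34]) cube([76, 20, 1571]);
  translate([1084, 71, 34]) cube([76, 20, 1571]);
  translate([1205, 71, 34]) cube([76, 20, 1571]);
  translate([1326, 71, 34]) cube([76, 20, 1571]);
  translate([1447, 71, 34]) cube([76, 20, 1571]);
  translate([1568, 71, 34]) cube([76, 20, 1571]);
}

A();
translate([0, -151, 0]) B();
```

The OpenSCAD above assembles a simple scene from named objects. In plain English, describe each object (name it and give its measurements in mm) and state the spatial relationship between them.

A is a simple wooden stool: a rectangular seat 347 mm (x) by 257 mm (y), 35 mm thick, top face at z = 423 mm, on four square legs, each 44×44 mm in cross-section. The legs rest on z = 0, each flush with a corner of the seat. Four stretchers, 44 mm wide and 20 mm tall, connect adjacent legs with their undersides at z = 182 mm, each running between the inner faces of the legs it joins and aligned with the legs' outer faces on the other axis.

B is a fence section. Two 71×71 mm posts, 1635 mm tall, stand on the floor with a clear span of 1624 mm between their inner faces. Two horizontal rails of 71×66 mm section span the gap between the posts with their undersides at z = 253 mm and z = 1423 mm, flush with the posts' −y face. 13 pickets, each 76 mm wide, 20 mm thick and 1571 mm tall, are fixed to the +y face of the rails with their bottoms at z = 34 mm, evenly spaced across the span with equal gaps (rounded down to the nearest mm) at the −x end and between each pair — any rounding remainder accumulates at the +x end.

The fence section is on the floor beside the stool on its −y side.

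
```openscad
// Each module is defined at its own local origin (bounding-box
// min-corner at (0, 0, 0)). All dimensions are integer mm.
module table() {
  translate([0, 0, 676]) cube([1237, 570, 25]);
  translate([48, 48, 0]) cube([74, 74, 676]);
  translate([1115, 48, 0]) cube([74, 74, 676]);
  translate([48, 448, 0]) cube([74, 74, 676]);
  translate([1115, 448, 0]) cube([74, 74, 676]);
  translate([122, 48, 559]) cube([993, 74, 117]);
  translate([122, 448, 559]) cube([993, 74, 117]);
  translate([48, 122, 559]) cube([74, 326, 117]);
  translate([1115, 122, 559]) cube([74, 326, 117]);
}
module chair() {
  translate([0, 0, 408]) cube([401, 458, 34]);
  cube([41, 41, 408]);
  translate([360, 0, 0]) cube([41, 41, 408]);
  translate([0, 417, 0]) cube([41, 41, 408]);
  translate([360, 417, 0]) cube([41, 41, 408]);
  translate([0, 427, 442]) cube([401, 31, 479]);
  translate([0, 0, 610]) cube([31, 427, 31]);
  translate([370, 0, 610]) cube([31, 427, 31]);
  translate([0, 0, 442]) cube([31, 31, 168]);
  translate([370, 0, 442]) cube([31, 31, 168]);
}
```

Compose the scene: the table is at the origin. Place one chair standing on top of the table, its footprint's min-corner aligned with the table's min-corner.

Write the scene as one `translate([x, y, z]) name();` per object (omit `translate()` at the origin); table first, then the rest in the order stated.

table();
translate([0, 0, 701]) chair();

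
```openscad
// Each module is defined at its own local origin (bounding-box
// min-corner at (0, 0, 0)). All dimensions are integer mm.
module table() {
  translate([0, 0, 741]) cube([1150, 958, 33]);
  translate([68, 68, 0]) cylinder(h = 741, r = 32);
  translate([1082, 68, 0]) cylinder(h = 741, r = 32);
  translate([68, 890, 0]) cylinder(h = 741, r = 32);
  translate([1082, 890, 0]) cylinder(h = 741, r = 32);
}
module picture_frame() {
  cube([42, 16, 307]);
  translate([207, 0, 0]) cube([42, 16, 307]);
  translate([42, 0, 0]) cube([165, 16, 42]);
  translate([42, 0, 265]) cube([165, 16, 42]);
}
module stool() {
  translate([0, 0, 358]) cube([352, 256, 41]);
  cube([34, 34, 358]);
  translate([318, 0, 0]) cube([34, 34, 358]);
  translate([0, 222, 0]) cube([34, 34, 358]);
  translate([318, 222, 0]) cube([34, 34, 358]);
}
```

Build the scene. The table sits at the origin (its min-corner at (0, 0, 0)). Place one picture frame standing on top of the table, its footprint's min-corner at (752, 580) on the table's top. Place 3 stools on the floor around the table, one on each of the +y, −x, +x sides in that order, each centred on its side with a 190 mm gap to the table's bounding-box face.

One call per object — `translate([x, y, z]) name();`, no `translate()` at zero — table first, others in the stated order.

table();
translate([752, 580, 774]) picture_frame();
translate([399, 1148, 0]) stool();
translate([-542, 351, 0]) stool();
translate([1340, 351, 0]) stool();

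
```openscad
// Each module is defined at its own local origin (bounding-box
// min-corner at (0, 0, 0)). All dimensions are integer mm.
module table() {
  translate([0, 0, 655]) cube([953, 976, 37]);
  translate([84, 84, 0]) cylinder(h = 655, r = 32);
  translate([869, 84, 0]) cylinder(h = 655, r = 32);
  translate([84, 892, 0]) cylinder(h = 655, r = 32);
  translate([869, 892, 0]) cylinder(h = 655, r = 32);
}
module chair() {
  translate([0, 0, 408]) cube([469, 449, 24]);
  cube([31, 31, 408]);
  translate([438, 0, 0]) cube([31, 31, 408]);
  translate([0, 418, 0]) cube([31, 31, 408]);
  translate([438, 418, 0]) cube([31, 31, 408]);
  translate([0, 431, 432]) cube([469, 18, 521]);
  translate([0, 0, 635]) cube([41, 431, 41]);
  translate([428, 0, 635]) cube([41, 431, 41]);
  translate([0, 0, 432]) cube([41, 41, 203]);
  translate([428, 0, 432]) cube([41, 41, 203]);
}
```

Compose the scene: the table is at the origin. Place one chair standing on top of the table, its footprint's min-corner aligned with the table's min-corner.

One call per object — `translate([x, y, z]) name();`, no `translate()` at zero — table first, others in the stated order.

table();
translate([0, 0, 692]) chair();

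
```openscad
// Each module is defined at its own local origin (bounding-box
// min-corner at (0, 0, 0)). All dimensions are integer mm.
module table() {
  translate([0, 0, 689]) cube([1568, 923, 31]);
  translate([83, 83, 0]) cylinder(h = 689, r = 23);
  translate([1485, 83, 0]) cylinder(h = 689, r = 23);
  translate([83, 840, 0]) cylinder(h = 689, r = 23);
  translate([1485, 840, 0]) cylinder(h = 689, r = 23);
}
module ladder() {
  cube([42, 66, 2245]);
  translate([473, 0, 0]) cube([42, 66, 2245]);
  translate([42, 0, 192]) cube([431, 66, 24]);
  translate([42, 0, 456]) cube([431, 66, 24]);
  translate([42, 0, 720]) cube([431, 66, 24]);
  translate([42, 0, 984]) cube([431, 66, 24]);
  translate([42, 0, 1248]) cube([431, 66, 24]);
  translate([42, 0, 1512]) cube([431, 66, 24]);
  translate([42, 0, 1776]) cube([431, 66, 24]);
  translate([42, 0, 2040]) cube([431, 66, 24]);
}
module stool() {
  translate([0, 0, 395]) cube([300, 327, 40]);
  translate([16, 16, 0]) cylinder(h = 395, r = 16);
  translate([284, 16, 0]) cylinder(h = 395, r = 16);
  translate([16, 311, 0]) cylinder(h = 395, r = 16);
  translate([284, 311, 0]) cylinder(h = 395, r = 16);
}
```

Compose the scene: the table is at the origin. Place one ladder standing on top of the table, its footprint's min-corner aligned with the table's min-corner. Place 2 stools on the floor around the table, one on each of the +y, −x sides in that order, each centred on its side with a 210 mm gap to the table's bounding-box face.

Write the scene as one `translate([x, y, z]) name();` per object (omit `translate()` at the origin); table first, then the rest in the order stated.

table();
translate([0, 0, 720]) ladder();
translate([634, 1133, 0]) stool();
translate([-510, 298, 0]) stool();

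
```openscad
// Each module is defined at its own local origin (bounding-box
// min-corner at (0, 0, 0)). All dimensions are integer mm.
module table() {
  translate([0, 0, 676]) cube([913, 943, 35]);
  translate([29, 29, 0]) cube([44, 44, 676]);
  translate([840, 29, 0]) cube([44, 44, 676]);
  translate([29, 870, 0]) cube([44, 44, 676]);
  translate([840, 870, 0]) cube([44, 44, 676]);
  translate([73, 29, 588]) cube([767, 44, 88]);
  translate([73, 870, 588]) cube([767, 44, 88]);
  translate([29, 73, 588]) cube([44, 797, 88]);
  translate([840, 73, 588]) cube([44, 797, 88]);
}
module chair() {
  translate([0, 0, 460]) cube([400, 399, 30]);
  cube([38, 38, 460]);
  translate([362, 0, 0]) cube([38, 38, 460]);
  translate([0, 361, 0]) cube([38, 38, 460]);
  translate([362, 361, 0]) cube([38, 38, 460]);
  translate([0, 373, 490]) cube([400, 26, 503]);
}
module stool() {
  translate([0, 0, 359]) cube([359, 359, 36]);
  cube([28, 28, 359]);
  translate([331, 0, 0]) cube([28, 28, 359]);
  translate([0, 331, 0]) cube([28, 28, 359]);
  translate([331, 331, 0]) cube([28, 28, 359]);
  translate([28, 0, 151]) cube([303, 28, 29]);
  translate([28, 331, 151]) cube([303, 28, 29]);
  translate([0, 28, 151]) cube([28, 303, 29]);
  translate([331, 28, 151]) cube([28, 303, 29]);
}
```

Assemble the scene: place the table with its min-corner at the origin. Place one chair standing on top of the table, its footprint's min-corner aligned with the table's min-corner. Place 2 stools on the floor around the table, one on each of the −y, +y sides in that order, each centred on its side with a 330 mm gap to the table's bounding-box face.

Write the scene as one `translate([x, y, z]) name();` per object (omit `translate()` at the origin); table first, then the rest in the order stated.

table();
translate([0, 0, 711]) chair();
translate([277, -689, 0]) stool();
translate([277, 1273, 0]) stool();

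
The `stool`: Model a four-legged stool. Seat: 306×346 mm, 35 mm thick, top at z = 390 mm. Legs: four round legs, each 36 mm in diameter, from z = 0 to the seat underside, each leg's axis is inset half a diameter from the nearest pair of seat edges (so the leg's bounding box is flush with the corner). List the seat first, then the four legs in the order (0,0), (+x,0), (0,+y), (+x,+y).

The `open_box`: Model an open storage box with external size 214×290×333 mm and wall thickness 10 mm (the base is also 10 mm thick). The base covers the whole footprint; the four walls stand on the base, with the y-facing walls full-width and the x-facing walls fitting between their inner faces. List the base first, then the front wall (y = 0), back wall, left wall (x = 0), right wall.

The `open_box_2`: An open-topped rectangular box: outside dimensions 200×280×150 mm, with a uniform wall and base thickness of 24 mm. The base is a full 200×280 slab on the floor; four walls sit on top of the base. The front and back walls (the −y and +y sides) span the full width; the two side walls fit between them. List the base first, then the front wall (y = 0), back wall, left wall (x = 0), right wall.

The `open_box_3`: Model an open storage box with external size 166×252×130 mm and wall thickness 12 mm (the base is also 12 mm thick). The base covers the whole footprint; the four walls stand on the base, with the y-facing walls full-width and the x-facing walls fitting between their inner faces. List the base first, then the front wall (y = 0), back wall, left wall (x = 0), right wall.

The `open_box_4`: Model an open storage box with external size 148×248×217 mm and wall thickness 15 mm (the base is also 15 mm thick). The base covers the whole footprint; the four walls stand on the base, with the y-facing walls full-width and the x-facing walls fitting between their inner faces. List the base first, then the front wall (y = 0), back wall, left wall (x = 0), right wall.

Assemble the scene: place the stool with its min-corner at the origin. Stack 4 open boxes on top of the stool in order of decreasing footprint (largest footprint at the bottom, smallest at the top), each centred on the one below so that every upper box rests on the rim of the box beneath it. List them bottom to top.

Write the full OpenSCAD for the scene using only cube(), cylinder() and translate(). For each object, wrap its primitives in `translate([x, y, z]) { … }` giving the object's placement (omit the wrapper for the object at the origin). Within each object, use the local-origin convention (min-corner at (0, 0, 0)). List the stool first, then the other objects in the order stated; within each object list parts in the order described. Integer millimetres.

translate([0, 0, 355]) cube([306, 346, 35]);
translate([18, 18, 0]) cylinder(h = 355, r = 18);
translate([288, 18, 0]) cylinder(h = 355, r = 18);
translate([18, 328, 0]) cylinder(h = 355, r = 18);
translate([288, 328, 0]) cylinder(h = 355, r = 18);
translate([46, 28, 390]) {
  cube([214, 290, 10]);
  translate([0, 0, 10]) cube([214, 10, 323]);
  translate([0, 280, 10]) cube([214, 10, 323]);
  translate([0, 10, 10]) cube([10, 270, 323]);
  translate([204, 10, 10]) cube([10, 270, 323]);
}
translate([53, 33, 723]) {
  cube([200, 280, 24]);
  translate([0, 0, 24]) cube([200, 24, 126]);
  translate([0, 256, 24]) cube([200, 24, 126]);
  translate([0, 24, 24]) cube([24, 232, 126]);
  translate([176, 24, 24]) cube([24, 232, 126]);
}
translate([70, 47, 873]) {
  cube([166, 252, 12]);
  translate([0, 0, 12]) cube([166, 12, 118]);
  translate([0, 240, 12]) cube([166, 12, 118]);
  translate([0, 12, 12]) cube([12, 228, 118]);
  translate([154, 12, 12]) cube([12, 228, 118]);
}
translate([79, 49, 1003]) {
  cube([148, 248, 15]);
  translate([0, 0, 15]) cube([148, 15, 202]);
  translate([0, 233, 15]) cube([148, 15, 202]);
  translate([0, 15, 15]) cube([15, 218, 202]);
  translate([133, 15, 15]) cube([15, 218, 202]);
}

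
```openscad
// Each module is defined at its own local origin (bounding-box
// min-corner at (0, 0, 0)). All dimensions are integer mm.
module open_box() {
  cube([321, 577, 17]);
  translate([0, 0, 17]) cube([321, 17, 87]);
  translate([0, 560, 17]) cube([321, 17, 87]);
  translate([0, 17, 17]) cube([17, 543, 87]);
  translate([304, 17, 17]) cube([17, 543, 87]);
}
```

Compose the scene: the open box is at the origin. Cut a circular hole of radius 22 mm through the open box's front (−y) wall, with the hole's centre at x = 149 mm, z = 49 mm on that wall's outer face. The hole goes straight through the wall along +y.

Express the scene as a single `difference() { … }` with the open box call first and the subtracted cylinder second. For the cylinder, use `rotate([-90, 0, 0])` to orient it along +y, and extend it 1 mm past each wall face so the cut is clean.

difference() {
  open_box();
  translate([149, -1, 49]) rotate([-90, 0, 0]) cylinder(h = 19, r = 22);
}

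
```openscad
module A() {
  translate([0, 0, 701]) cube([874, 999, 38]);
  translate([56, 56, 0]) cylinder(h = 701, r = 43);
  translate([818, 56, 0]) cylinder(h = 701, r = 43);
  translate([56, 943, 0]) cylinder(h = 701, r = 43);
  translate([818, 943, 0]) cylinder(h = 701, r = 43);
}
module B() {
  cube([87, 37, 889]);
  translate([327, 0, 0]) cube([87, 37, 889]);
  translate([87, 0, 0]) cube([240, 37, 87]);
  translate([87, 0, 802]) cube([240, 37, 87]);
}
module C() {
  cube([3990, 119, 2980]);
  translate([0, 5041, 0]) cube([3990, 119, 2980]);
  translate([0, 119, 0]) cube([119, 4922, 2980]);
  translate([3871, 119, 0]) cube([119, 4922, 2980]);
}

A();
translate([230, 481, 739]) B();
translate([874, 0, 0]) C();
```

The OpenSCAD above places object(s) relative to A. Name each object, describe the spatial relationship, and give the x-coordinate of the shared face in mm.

The table's +x face and the house frame's −x face are both at x = 874 mm.

A is a table. B is a picture frame. C is a house frame. The picture frame is on top of the table, centred. The house frame is against the table's +x side, with their −y faces flush. The x-coordinate of the shared face is 874 mm.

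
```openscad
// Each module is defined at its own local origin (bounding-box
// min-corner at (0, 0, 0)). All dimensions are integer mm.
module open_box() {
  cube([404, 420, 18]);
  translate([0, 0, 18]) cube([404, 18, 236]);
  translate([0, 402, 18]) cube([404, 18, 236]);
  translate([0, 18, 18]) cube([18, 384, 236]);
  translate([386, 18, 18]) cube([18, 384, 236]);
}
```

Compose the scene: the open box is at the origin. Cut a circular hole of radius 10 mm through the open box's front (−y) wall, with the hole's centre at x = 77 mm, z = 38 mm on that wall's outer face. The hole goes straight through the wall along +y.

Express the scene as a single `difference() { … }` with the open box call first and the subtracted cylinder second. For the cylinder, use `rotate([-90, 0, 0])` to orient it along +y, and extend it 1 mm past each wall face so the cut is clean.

difference() {
  open_box();
  translate([77, -1, 38]) rotate([-90, 0, 0]) cylinder(h = 20, r = 10);
}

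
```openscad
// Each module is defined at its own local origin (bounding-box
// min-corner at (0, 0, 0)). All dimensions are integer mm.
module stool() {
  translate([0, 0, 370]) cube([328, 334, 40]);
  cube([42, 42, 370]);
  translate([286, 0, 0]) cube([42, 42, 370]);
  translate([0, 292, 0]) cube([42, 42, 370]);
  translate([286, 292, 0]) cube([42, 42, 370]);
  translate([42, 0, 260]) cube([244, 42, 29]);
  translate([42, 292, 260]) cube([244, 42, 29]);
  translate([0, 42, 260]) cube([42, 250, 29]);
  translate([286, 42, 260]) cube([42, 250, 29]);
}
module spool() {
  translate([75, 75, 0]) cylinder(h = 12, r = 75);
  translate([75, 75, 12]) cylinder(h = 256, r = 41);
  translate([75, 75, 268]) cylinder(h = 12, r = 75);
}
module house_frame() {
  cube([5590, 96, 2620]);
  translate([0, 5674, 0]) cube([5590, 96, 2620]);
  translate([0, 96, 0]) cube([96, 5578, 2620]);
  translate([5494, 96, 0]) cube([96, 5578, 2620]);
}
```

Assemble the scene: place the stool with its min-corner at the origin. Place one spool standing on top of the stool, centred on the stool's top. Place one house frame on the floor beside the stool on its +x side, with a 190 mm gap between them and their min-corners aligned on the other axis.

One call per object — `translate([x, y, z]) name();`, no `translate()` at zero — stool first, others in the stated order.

stool();
translate([89, 92, 410]) spool();
translate([518, 0, 0]) house_frame();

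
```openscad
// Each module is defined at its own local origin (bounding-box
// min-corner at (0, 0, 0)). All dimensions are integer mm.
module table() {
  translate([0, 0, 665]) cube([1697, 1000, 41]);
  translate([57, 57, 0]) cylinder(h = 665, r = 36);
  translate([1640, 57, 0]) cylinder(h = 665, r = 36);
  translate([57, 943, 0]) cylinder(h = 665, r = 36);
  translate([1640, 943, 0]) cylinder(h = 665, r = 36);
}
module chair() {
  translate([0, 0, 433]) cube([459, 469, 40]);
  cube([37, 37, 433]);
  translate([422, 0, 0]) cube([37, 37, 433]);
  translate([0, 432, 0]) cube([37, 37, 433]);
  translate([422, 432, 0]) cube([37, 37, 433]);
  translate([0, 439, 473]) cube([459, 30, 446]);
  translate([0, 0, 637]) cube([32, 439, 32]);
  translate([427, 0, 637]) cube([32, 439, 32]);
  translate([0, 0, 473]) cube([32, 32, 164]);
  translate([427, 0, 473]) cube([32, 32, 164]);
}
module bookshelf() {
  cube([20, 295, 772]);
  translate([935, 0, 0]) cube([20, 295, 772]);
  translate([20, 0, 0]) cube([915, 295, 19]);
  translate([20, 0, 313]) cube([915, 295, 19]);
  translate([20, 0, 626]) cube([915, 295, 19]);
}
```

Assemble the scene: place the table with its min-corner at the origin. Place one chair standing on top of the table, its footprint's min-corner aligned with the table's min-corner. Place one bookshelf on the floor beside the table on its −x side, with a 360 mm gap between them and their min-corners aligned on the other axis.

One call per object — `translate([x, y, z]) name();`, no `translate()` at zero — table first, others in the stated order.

table();
translate([0, 0, 706]) chair();
translate([-1315, 0, 0]) bookshelf();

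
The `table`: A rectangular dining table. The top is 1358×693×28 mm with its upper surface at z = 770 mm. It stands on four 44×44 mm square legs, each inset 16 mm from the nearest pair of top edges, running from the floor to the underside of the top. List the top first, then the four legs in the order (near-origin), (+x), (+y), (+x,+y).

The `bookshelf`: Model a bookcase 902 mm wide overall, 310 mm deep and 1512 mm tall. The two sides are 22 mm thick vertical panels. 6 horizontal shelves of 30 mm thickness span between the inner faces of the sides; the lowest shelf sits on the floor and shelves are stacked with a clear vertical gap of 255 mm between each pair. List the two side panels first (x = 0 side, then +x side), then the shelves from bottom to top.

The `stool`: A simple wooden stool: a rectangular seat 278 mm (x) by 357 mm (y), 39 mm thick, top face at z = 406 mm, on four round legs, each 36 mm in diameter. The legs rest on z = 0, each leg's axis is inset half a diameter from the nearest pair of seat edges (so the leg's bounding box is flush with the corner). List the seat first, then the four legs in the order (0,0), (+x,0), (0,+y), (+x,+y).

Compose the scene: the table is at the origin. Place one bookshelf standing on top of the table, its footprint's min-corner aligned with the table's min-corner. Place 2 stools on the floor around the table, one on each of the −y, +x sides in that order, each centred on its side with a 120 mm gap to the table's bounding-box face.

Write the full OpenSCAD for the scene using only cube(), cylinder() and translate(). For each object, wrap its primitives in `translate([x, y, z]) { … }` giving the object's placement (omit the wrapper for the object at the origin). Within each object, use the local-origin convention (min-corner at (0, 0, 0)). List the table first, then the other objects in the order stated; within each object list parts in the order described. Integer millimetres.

translate([0, 0, 742]) cube([1358, 693, 28]);
translate([16, 16, 0]) cube([44, 44, 742]);
translate([1298, 16, 0]) cube([44, 44, 742]);
translate([16, 633, 0]) cube([44, 44, 742]);
translate([1298, 633, 0]) cube([44, 44, 742]);
translate([0, 0, 770]) {
  cube([22, 310, 1512]);
  translate([880, 0, 0]) cube([22, 310, 1512]);
  translate([22, 0, 0]) cube([858, 310, 30]);
  translate([22, 0, 285]) cube([858, 310, 30]);
  translate([22, 0, 570]) cube([858, 310, 30]);
  translate([22, 0, 855]) cube([858, 310, 30]);
  translate([22, 0, 1140]) cube([858, 310, 30]);
  translate([22, 0, 1425]) cube([858, 310, 30]);
}
translate([540, -477, 0]) {
  translate([0, 0, 367]) cube([278, 357, 39]);
  translate([18, 18, 0]) cylinder(h = 367, r = 18);
  translate([260, 18, 0]) cylinder(h = 367, r = 18);
  translate([18, 339, 0]) cylinder(h = 367, r = 18);
  translate([260, 339, 0]) cylinder(h = 367, r = 18);
}
translate([1478, 168, 0]) {
  translate([0, 0, 367]) cube([278, 357, 39]);
  translate([18, 18, 0]) cylinder(h = 367, r = 18);
  translate([260, 18, 0]) cylinder(h = 367, r = 18);
  translate([18, 339, 0]) cylinder(h = 367, r = 18);
  translate([260, 339, 0]) cylinder(h = 367, r = 18);
}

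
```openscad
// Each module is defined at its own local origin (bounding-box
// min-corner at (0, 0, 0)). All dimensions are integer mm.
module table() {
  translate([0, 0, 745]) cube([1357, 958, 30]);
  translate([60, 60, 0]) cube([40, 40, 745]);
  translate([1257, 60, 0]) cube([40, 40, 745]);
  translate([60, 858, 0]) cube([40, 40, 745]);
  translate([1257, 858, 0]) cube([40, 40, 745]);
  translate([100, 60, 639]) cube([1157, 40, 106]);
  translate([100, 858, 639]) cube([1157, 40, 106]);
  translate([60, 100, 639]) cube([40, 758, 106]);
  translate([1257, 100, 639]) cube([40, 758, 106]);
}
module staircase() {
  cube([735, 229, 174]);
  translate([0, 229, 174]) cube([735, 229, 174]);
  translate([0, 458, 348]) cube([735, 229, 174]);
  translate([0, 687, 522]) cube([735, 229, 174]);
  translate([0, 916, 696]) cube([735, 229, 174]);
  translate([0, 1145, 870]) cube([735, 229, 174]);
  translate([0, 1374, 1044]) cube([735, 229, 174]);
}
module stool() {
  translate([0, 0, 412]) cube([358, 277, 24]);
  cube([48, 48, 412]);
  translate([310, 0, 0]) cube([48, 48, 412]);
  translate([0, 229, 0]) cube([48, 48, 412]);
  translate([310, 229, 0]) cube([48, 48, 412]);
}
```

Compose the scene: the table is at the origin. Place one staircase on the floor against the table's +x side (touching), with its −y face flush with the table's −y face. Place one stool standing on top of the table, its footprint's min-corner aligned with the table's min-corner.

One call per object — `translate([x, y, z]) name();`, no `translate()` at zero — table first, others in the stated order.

table();
translate([1357, 0, 0]) staircase();
translate([0, 0, 775]) stool();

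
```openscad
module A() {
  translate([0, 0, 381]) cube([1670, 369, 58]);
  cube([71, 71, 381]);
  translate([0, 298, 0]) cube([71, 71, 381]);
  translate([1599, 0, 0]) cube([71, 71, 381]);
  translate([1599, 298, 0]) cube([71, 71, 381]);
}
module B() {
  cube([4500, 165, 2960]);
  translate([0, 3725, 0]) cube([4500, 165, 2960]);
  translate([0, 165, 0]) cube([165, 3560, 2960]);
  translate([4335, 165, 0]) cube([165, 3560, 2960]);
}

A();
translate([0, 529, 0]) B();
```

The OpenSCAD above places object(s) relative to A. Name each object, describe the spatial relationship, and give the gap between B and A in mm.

A is a bench. B is a house frame. The house frame is on the floor beside the bench on its +y side. The gap between the house frame and the bench is 160 mm.

The house frame's nearest face is 160 mm from the bench's +y face.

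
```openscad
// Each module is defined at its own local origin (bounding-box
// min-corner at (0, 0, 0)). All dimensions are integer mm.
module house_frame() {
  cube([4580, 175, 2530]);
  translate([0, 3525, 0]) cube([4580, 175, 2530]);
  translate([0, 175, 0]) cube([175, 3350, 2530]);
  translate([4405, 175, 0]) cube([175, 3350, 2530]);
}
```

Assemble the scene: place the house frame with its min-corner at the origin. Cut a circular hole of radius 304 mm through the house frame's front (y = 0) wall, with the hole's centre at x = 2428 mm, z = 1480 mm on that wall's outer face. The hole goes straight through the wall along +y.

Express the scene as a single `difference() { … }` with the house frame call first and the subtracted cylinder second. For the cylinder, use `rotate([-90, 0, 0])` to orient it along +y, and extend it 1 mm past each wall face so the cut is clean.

difference() {
  house_frame();
  translate([2428, -1, 1480]) rotate([-90, 0, 0]) cylinder(h = 177, r = 304);
}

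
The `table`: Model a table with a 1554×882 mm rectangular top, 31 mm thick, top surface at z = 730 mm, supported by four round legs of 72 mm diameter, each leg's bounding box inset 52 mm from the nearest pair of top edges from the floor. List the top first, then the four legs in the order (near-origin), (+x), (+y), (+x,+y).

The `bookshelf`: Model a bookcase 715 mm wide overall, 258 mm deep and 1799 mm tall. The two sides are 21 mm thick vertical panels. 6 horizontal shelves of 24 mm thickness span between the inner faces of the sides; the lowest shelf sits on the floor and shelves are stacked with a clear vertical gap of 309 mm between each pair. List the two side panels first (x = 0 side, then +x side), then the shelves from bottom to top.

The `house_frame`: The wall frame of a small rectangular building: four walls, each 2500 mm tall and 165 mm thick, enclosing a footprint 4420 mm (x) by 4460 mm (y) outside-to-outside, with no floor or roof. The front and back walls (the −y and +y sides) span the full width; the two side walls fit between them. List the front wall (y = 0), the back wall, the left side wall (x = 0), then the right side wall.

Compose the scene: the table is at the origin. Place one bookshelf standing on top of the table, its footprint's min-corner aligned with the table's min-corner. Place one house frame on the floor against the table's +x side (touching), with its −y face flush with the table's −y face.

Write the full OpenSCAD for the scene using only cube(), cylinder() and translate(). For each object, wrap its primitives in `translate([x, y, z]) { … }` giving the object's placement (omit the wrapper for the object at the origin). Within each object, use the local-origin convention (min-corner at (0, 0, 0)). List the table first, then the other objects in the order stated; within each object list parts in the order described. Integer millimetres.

translate([0, 0, 699]) cube([1554, 882, 31]);
translate([88, 88, 0]) cylinder(h = 699, r = 36);
translate([1466, 88, 0]) cylinder(h = 699, r = 36);
translate([88, 794, 0]) cylinder(h = 699, r = 36);
translate([1466, 794, 0]) cylinder(h = 699, r = 36);
translate([0, 0, 730]) {
  cube([21, 258, 1799]);
  translate([694, 0, 0]) cube([21, 258, 1799]);
  translate([21, 0, 0]) cube([673, 258, 24]);
  translate([21, 0, 333]) cube([673, 258, 24]);
  translate([21, 0, 666]) cube([673, 258, 24]);
  translate([21, 0, 999]) cube([673, 258, 24]);
  translate([21, 0, 1332]) cube([673, 258, 24]);
  translate([21, 0, 1665]) cube([673, 258, 24]);
}
translate([1554, 0, 0]) {
  cube([4420, 165, 2500]);
  translate([0, 4295, 0]) cube([4420, 165, 2500]);
  translate([0, 165, 0]) cube([165, 4130, 2500]);
  translate([4255, 165, 0]) cube([165, 4130, 2500]);
}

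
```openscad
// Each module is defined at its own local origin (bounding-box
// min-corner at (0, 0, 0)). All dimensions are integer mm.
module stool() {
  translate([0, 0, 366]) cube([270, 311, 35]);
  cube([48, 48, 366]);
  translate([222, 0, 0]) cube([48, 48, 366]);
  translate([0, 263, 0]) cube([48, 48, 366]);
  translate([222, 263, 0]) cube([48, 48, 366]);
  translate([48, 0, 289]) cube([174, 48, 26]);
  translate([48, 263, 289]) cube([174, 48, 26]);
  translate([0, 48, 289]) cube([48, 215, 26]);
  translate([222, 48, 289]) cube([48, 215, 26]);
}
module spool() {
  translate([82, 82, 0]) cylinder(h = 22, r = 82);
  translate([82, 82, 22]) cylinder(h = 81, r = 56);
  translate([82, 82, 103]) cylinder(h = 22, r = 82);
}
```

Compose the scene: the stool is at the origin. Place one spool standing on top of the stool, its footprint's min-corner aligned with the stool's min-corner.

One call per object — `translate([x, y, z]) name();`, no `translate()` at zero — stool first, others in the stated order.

stool();
translate([0, 0, 401]) spool();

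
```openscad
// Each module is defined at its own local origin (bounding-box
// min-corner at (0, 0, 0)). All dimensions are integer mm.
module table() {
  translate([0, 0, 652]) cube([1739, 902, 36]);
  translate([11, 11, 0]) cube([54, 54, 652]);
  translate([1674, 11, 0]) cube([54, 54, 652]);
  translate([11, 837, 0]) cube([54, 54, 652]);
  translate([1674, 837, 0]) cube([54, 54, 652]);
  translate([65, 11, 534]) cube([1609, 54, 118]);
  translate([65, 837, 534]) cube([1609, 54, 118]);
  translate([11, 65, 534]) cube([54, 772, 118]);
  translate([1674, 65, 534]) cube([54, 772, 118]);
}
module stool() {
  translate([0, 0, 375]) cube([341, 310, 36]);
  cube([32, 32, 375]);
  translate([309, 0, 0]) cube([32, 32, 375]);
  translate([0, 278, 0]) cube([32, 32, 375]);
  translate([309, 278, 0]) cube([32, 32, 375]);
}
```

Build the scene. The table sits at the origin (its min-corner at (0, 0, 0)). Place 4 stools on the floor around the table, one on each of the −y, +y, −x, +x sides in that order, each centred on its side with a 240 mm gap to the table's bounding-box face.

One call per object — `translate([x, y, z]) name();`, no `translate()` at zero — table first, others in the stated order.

table();
translate([699, -550, 0]) stool();
translate([699, 1142, 0]) stool();
translate([-581, 296, 0]) stool();
translate([1979, 296, 0]) stool();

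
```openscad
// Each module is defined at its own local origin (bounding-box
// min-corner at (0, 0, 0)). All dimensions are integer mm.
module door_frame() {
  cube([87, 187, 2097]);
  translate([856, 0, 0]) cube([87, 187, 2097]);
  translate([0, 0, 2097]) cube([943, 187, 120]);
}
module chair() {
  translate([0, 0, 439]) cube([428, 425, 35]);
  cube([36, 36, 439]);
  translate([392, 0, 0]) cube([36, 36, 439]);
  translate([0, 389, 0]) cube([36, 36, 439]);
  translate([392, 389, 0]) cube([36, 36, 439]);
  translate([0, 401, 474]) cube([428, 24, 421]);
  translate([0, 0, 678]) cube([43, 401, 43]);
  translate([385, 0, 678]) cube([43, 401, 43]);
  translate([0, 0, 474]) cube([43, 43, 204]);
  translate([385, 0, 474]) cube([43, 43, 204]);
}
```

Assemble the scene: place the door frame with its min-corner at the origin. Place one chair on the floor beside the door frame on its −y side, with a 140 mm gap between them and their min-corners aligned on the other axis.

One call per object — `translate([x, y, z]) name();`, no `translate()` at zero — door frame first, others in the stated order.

door_frame();
translate([0, -565, 0]) chair();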